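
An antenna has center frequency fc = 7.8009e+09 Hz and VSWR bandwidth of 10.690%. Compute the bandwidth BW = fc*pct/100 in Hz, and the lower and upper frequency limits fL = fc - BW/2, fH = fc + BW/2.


BW = 7.8009e+09 * 10.690/100 = 8.339162e+08 Hz
fL = 7.8009e+09 - 8.339162e+08/2 = 7.384e+09 Hz
fH = 7.8009e+09 + 8.339162e+08/2 = 8.218e+09 Hz

BW=8.339e+08 Hz, fL=7.384e+09 Hz, fH=8.218e+09 Hz


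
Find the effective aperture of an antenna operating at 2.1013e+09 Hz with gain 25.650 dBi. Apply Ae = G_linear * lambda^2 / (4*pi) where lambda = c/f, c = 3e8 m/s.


lambda = c / f = 3.0000e+08 / 2.1013e+09 = 0.1427688 m
G_linear = 10^(25.650/10) = 367.2823
Ae = G_linear * lambda^2 / (4*pi) = 367.2823 * 0.1427688^2 / (4*pi) = 0.5957 m^2

0.5957 m^2


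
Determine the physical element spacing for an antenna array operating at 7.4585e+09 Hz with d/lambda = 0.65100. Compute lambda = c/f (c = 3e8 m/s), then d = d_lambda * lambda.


lambda = c / f = 3.0000e+08 / 7.4585e+09 = 0.04022256 m
d = 0.65100 * 0.04022256 = 0.02618 m

0.02618 m


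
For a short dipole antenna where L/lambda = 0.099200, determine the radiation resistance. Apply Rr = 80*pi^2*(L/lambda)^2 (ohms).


Rr = 80 * pi^2 * (0.099200)^2 = 80 * 9.869604 * 9.840640e-03 = 7.770 ohm

7.770 ohm


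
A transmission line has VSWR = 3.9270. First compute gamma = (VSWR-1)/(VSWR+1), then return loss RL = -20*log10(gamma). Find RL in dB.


gamma = (3.9270 - 1) / (3.9270 + 1) = 0.5940735
RL = -20 * log10(0.5940735) = 4.523 dB

4.523 dB


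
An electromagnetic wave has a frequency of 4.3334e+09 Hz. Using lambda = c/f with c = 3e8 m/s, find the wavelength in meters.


lambda = c / f = 3.0000e+08 / 4.3334e+09 = 0.06923 m

0.06923 m


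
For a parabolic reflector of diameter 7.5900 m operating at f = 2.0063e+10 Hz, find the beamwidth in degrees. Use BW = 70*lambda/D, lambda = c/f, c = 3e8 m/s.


lambda = c / f = 3.0000e+08 / 2.0063e+10 = 0.01495290 m
BW = 70 * 0.01495290 / 7.5900 = 0.1379 deg

0.1379 deg


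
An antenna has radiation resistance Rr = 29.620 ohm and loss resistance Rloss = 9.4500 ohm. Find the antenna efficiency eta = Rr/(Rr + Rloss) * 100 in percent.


eta = 29.620 / (29.620 + 9.4500) * 100 = 75.81%

75.81%


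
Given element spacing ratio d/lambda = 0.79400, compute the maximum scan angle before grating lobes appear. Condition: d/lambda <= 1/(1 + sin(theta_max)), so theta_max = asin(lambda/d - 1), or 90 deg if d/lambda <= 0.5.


lambda/d - 1 = 1/0.79400 - 1 = 0.2594458
theta_max = asin(0.2594458) = 15.04 deg

15.04 deg


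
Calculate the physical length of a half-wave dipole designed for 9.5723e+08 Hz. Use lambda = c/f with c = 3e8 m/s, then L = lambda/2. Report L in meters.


lambda = c / f = 3.0000e+08 / 9.5723e+08 = 0.3134043 m
L = lambda / 2 = 0.3134043 / 2 = 0.1567 m

0.1567 m


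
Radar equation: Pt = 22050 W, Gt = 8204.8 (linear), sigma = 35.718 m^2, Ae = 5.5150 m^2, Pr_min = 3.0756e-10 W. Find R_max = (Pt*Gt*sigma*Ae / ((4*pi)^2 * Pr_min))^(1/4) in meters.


R^4 = 22050*8204.8*35.718*5.5150 / ((4*pi)^2 * 3.0756e-10) = 7.337695e+17
R_max = 7.337695e+17^0.25 = 29268 m

29268 m


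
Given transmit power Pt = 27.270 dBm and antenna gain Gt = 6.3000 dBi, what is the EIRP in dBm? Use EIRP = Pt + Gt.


EIRP = Pt + Gt = 27.270 + 6.3000 = 33.57 dBm

33.57 dBm


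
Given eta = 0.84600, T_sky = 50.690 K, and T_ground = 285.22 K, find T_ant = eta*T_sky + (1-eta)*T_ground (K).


T_ant = 0.84600 * 50.690 + (1 - 0.84600) * 285.22 = 86.81 K

86.81 K


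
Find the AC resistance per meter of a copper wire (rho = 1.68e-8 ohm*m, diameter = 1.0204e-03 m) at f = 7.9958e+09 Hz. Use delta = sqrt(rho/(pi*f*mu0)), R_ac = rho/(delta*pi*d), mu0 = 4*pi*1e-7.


delta = sqrt(1.68e-8 / (pi * 7.9958e+09 * 4*pi*1e-7)) = 7.295311e-07 m
R_ac = 1.68e-8 / (7.295311e-07 * pi * 1.0204e-03) = 7.184 ohm/m

7.184 ohm/m


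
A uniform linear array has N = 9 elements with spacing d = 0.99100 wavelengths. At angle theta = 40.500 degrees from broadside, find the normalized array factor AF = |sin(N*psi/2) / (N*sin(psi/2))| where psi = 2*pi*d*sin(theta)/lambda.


psi = 2*pi*0.99100*sin(40.500 deg) = 4.043877 rad
AF = |sin(9*4.043877/2) / (9*sin(4.043877/2))| = 0.07493

0.07493


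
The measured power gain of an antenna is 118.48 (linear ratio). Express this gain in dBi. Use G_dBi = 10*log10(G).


G_dBi = 10 * log10(118.48) = 20.74 dBi

20.74 dBi


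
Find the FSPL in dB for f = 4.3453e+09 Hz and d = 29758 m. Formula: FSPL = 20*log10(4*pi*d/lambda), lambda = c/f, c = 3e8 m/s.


lambda = c / f = 3.0000e+08 / 4.3453e+09 = 0.06904011 m
FSPL = 20 * log10(4*pi*29758/0.06904011) = 134.7 dB

134.7 dB


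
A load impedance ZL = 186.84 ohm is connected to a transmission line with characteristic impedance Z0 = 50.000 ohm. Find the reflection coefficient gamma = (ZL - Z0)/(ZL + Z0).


gamma = (186.84 - 50.000) / (186.84 + 50.000) = 0.5778

0.5778


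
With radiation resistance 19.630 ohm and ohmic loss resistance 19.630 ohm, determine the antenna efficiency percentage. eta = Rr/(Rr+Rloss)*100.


eta = 19.630 / (19.630 + 19.630) * 100 = 50.00%

50.00%


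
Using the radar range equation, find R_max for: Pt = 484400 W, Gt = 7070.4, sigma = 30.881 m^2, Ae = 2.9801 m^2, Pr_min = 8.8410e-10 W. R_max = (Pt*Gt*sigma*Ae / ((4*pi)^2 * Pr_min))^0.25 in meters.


R^4 = 484400*7070.4*30.881*2.9801 / ((4*pi)^2 * 8.8410e-10) = 2.257611e+18
R_max = 2.257611e+18^0.25 = 38763 m

38763 m


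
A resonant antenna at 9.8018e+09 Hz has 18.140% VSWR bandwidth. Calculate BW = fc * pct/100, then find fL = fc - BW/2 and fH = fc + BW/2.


BW = 9.8018e+09 * 18.140/100 = 1.778047e+09 Hz
fL = 9.8018e+09 - 1.778047e+09/2 = 8.913e+09 Hz
fH = 9.8018e+09 + 1.778047e+09/2 = 1.069e+10 Hz

BW=1.778e+09 Hz, fL=8.913e+09 Hz, fH=1.069e+10 Hz


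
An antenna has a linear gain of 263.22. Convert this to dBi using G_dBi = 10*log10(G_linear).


G_dBi = 10 * log10(263.22) = 24.20 dBi

24.20 dBi


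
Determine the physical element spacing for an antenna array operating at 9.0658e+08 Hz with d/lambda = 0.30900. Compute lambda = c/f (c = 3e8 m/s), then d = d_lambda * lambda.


lambda = c / f = 3.0000e+08 / 9.0658e+08 = 0.3309140 m
d = 0.30900 * 0.3309140 = 0.1023 m

0.1023 m


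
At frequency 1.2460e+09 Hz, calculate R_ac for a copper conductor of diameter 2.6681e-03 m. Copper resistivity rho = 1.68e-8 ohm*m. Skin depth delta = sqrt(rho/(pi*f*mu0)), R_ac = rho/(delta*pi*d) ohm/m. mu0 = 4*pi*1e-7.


delta = sqrt(1.68e-8 / (pi * 1.2460e+09 * 4*pi*1e-7)) = 1.848059e-06 m
R_ac = 1.68e-8 / (1.848059e-06 * pi * 2.6681e-03) = 1.085 ohm/m

1.085 ohm/m


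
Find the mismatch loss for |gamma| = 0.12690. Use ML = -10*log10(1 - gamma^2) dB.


ML = -10 * log10(1 - 0.12690^2) = -10 * log10(0.98389639) = 0.07051 dB

0.07051 dB


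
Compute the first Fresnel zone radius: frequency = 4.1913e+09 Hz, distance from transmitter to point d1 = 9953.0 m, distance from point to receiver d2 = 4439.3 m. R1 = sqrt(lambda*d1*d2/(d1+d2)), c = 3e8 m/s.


lambda = c / f = 3.0000e+08 / 4.1913e+09 = 0.07157684 m
R1 = sqrt(0.07157684 * 9953.0 * 4439.3 / (9953.0 + 4439.3)) = 14.82 m

14.82 m


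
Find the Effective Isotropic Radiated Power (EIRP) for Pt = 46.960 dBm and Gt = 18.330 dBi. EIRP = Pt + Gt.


EIRP = Pt + Gt = 46.960 + 18.330 = 65.29 dBm

65.29 dBm


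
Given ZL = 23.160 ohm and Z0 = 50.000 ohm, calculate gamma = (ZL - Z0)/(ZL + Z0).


gamma = (23.160 - 50.000) / (23.160 + 50.000) = -0.3669

-0.3669


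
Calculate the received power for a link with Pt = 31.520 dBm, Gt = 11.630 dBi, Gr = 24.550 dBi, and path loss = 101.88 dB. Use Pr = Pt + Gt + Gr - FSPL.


Pr = 31.520 + 11.630 + 24.550 - 101.88 = -34.18 dBm

-34.18 dBm


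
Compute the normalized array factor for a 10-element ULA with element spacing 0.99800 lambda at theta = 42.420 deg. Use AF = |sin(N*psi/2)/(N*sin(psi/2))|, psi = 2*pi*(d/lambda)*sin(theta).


psi = 2*pi*0.99800*sin(42.420 deg) = 4.229909 rad
AF = |sin(10*4.229909/2) / (10*sin(4.229909/2))| = 0.08716

0.08716


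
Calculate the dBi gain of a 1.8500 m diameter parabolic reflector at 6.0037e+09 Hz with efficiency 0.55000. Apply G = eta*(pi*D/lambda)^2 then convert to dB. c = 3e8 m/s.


lambda = c / f = 3.0000e+08 / 6.0037e+09 = 0.04996919 m
G_linear = 0.55000 * (pi * 1.8500 / 0.04996919)^2 = 7440.485
G_dBi = 10 * log10(7440.485) = 38.72 dBi

38.72 dBi


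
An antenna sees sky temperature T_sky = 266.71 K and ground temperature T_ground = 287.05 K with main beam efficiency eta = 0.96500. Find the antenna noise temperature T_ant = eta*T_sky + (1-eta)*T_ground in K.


T_ant = 0.96500 * 266.71 + (1 - 0.96500) * 287.05 = 267.4 K

267.4 K


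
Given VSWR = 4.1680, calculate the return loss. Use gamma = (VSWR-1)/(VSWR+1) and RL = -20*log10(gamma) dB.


gamma = (4.1680 - 1) / (4.1680 + 1) = 0.6130031
RL = -20 * log10(0.6130031) = 4.251 dB

4.251 dB


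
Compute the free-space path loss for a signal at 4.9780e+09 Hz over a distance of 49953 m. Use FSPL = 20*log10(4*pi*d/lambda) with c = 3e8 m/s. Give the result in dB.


lambda = c / f = 3.0000e+08 / 4.9780e+09 = 0.06026517 m
FSPL = 20 * log10(4*pi*49953/0.06026517) = 140.4 dB

140.4 dB


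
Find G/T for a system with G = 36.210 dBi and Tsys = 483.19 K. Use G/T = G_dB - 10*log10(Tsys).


G/T = 36.210 - 10*log10(483.19) = 36.210 - 26.84118 = 9.369 dB/K

9.369 dB/K


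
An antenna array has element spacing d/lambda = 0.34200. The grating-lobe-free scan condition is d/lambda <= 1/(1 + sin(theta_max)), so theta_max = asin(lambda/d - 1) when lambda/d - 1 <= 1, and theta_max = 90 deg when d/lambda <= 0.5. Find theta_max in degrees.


lambda/d - 1 = 1/0.34200 - 1 = 1.923977 >= 1
d/lambda <= 0.5, so the array can scan to endfire without grating lobes: theta_max = 90 deg

90 deg


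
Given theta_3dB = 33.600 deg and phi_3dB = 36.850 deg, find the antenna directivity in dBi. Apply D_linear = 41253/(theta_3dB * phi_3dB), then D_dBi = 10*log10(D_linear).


D_linear = 41253 / (33.600 * 36.850) = 33.31799
D_dBi = 10 * log10(33.31799) = 15.23 dBi

15.23 dBi


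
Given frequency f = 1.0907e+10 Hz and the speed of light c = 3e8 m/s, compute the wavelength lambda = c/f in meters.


lambda = c / f = 3.0000e+08 / 1.0907e+10 = 0.02751 m

0.02751 m


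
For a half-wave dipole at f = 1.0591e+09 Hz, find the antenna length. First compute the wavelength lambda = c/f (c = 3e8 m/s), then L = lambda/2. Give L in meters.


lambda = c / f = 3.0000e+08 / 1.0591e+09 = 0.2832594 m
L = lambda / 2 = 0.2832594 / 2 = 0.1416 m

0.1416 m


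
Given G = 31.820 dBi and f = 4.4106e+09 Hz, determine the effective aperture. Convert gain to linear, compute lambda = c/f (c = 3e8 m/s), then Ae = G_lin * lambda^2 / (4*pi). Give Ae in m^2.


lambda = c / f = 3.0000e+08 / 4.4106e+09 = 0.06801796 m
G_linear = 10^(31.820/10) = 1520.548
Ae = G_linear * lambda^2 / (4*pi) = 1520.548 * 0.06801796^2 / (4*pi) = 0.5598 m^2

0.5598 m^2


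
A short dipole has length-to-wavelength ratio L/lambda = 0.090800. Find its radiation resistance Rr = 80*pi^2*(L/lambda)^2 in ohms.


Rr = 80 * pi^2 * (0.090800)^2 = 80 * 9.869604 * 8.244640e-03 = 6.510 ohm

6.510 ohm


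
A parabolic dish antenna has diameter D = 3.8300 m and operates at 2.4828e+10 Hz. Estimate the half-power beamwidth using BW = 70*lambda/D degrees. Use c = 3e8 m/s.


lambda = c / f = 3.0000e+08 / 2.4828e+10 = 0.01208313 m
BW = 70 * 0.01208313 / 3.8300 = 0.2208 deg

0.2208 deg


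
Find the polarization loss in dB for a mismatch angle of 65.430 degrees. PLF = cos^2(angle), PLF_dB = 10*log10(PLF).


PLF_linear = cos^2(65.430 deg) = 0.1728935
PLF_dB = 10 * log10(0.1728935) = -7.622 dB

-7.622 dB


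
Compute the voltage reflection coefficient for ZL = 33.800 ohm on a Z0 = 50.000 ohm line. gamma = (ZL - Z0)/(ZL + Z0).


gamma = (33.800 - 50.000) / (33.800 + 50.000) = -0.1933

-0.1933


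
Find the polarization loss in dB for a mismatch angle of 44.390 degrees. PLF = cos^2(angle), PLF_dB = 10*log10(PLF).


PLF_linear = cos^2(44.390 deg) = 0.5106457
PLF_dB = 10 * log10(0.5106457) = -2.919 dB

-2.919 dB


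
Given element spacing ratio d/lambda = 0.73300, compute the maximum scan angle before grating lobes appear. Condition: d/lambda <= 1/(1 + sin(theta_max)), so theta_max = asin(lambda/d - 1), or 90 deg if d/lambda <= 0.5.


lambda/d - 1 = 1/0.73300 - 1 = 0.3642565
theta_max = asin(0.3642565) = 21.36 deg

21.36 deg


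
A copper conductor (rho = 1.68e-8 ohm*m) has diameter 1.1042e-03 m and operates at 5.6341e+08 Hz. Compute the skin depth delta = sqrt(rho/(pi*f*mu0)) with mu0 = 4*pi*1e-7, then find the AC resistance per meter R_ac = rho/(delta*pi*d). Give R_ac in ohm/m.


delta = sqrt(1.68e-8 / (pi * 5.6341e+08 * 4*pi*1e-7)) = 2.748290e-06 m
R_ac = 1.68e-8 / (2.748290e-06 * pi * 1.1042e-03) = 1.762 ohm/m

1.762 ohm/m


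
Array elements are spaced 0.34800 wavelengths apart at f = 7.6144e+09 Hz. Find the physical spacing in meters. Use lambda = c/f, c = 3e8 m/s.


lambda = c / f = 3.0000e+08 / 7.6144e+09 = 0.03939903 m
d = 0.34800 * 0.03939903 = 0.01371 m

0.01371 m


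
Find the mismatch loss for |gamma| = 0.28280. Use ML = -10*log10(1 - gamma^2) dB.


ML = -10 * log10(1 - 0.28280^2) = -10 * log10(0.92002416) = 0.3620 dB

0.3620 dB


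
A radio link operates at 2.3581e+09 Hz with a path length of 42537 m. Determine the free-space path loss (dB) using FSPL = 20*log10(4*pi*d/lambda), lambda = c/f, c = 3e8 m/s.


lambda = c / f = 3.0000e+08 / 2.3581e+09 = 0.1272211 m
FSPL = 20 * log10(4*pi*42537/0.1272211) = 132.5 dB

132.5 dB


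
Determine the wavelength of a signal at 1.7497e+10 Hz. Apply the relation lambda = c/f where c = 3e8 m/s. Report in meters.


lambda = c / f = 3.0000e+08 / 1.7497e+10 = 0.01715 m

0.01715 m


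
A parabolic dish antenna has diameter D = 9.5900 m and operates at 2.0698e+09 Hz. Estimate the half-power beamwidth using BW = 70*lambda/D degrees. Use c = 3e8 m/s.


lambda = c / f = 3.0000e+08 / 2.0698e+09 = 0.1449415 m
BW = 70 * 0.1449415 / 9.5900 = 1.058 deg

1.058 deg


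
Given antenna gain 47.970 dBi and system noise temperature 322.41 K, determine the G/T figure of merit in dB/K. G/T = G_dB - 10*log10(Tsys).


G/T = 47.970 - 10*log10(322.41) = 47.970 - 25.08409 = 22.89 dB/K

22.89 dB/K


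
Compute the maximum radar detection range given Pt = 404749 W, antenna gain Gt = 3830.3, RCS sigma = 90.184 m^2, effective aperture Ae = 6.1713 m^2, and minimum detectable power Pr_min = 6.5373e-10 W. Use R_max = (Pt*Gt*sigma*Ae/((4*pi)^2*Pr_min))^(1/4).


R^4 = 404749*3830.3*90.184*6.1713 / ((4*pi)^2 * 6.5373e-10) = 8.358081e+18
R_max = 8.358081e+18^0.25 = 53768 m

53768 m


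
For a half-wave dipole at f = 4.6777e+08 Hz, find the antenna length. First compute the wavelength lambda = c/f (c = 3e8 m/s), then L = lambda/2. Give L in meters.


lambda = c / f = 3.0000e+08 / 4.6777e+08 = 0.6413408 m
L = lambda / 2 = 0.6413408 / 2 = 0.3207 m

0.3207 m


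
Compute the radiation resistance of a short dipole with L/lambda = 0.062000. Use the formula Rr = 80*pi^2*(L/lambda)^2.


Rr = 80 * pi^2 * (0.062000)^2 = 80 * 9.869604 * 3.844000e-03 = 3.035 ohm

3.035 ohm


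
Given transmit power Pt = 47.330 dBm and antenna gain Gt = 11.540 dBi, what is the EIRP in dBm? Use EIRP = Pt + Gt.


EIRP = Pt + Gt = 47.330 + 11.540 = 58.87 dBm

58.87 dBm


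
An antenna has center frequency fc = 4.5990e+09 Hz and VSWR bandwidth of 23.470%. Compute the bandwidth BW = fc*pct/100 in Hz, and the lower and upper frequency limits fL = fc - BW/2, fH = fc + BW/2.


BW = 4.5990e+09 * 23.470/100 = 1.079385e+09 Hz
fL = 4.5990e+09 - 1.079385e+09/2 = 4.059e+09 Hz
fH = 4.5990e+09 + 1.079385e+09/2 = 5.139e+09 Hz

BW=1.079e+09 Hz, fL=4.059e+09 Hz, fH=5.139e+09 Hz


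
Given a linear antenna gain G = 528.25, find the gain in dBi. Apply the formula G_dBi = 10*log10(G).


G_dBi = 10 * log10(528.25) = 27.23 dBi

27.23 dBi


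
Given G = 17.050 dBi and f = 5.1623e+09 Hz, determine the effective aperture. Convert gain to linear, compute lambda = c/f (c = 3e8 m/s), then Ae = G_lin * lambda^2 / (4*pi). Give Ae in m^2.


lambda = c / f = 3.0000e+08 / 5.1623e+09 = 0.05811363 m
G_linear = 10^(17.050/10) = 50.69907
Ae = G_linear * lambda^2 / (4*pi) = 50.69907 * 0.05811363^2 / (4*pi) = 0.01363 m^2

0.01363 m^2


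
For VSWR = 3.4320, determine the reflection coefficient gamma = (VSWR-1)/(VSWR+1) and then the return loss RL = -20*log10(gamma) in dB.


gamma = (3.4320 - 1) / (3.4320 + 1) = 0.5487365
RL = -20 * log10(0.5487365) = 5.213 dB

5.213 dB


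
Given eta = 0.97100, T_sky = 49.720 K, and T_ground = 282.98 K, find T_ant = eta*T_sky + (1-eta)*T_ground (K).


T_ant = 0.97100 * 49.720 + (1 - 0.97100) * 282.98 = 56.48 K

56.48 K


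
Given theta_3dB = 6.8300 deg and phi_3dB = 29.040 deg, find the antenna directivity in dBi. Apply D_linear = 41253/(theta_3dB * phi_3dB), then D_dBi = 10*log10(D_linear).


D_linear = 41253 / (6.8300 * 29.040) = 207.9880
D_dBi = 10 * log10(207.9880) = 23.18 dBi

23.18 dBi


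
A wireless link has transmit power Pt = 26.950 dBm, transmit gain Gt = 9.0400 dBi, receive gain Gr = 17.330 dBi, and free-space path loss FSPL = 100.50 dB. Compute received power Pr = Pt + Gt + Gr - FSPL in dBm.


Pr = 26.950 + 9.0400 + 17.330 - 100.50 = -47.18 dBm

-47.18 dBm


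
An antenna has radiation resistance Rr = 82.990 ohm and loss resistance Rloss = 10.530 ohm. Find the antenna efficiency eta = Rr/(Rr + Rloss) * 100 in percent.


eta = 82.990 / (82.990 + 10.530) * 100 = 88.74%

88.74%


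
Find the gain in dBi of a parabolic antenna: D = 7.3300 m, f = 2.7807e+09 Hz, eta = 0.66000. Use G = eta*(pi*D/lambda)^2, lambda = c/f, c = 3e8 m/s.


lambda = c / f = 3.0000e+08 / 2.7807e+09 = 0.1078865 m
G_linear = 0.66000 * (pi * 7.3300 / 0.1078865)^2 = 30068.89
G_dBi = 10 * log10(30068.89) = 44.78 dBi

44.78 dBi


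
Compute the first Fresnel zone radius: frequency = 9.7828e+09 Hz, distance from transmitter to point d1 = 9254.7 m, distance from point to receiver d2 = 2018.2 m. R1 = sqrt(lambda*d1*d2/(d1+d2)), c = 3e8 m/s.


lambda = c / f = 3.0000e+08 / 9.7828e+09 = 0.03066607 m
R1 = sqrt(0.03066607 * 9254.7 * 2018.2 / (9254.7 + 2018.2)) = 7.128 m

7.128 m


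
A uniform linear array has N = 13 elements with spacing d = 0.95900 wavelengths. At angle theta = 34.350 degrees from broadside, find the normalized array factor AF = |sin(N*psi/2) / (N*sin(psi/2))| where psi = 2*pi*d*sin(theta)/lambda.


psi = 2*pi*0.95900*sin(34.350 deg) = 3.399911 rad
AF = |sin(13*3.399911/2) / (13*sin(3.399911/2))| = 8.382e-03

8.382e-03


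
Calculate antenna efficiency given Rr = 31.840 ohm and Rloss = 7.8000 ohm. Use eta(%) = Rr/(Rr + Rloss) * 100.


eta = 31.840 / (31.840 + 7.8000) * 100 = 80.32%

80.32%


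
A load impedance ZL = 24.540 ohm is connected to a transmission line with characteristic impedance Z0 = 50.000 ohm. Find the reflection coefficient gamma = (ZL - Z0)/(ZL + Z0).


gamma = (24.540 - 50.000) / (24.540 + 50.000) = -0.3416

-0.3416


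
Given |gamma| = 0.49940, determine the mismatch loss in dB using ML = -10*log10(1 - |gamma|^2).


ML = -10 * log10(1 - 0.49940^2) = -10 * log10(0.75059964) = 1.246 dB

1.246 dB


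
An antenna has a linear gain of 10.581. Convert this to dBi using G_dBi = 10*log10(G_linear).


G_dBi = 10 * log10(10.581) = 10.25 dBi

10.25 dBi


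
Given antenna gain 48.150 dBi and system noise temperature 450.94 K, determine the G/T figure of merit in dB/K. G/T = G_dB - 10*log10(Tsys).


G/T = 48.150 - 10*log10(450.94) = 48.150 - 26.54119 = 21.61 dB/K

21.61 dB/K


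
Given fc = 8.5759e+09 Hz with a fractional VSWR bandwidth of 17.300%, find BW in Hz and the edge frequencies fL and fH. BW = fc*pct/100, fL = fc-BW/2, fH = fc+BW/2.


BW = 8.5759e+09 * 17.300/100 = 1.483631e+09 Hz
fL = 8.5759e+09 - 1.483631e+09/2 = 7.834e+09 Hz
fH = 8.5759e+09 + 1.483631e+09/2 = 9.318e+09 Hz

BW=1.484e+09 Hz, fL=7.834e+09 Hz, fH=9.318e+09 Hz


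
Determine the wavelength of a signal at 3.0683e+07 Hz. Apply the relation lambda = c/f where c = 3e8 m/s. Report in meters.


lambda = c / f = 3.0000e+08 / 3.0683e+07 = 9.777 m

9.777 m


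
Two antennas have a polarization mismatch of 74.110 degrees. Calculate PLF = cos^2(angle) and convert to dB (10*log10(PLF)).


PLF_linear = cos^2(74.110 deg) = 0.07496171
PLF_dB = 10 * log10(0.07496171) = -11.25 dB

-11.25 dB


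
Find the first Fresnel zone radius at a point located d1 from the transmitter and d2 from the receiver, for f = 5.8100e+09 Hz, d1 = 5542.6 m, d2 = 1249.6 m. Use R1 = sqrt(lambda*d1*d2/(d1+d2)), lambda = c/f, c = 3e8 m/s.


lambda = c / f = 3.0000e+08 / 5.8100e+09 = 0.05163511 m
R1 = sqrt(0.05163511 * 5542.6 * 1249.6 / (5542.6 + 1249.6)) = 7.256 m

7.256 m


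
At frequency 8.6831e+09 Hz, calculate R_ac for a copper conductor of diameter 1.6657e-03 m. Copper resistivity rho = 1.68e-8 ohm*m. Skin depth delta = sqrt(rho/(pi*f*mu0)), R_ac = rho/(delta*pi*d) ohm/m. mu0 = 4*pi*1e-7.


delta = sqrt(1.68e-8 / (pi * 8.6831e+09 * 4*pi*1e-7)) = 7.000634e-07 m
R_ac = 1.68e-8 / (7.000634e-07 * pi * 1.6657e-03) = 4.586 ohm/m

4.586 ohm/m


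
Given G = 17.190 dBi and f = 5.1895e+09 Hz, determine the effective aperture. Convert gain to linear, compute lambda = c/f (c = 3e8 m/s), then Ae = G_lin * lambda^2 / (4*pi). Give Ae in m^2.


lambda = c / f = 3.0000e+08 / 5.1895e+09 = 0.05780904 m
G_linear = 10^(17.190/10) = 52.36004
Ae = G_linear * lambda^2 / (4*pi) = 52.36004 * 0.05780904^2 / (4*pi) = 0.01392 m^2

0.01392 m^2


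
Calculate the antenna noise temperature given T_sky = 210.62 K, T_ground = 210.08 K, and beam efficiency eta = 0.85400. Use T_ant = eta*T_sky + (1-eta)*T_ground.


T_ant = 0.85400 * 210.62 + (1 - 0.85400) * 210.08 = 210.5 K

210.5 K


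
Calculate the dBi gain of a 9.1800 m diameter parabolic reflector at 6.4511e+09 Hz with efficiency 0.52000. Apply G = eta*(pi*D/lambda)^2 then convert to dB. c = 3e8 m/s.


lambda = c / f = 3.0000e+08 / 6.4511e+09 = 0.04650370 m
G_linear = 0.52000 * (pi * 9.1800 / 0.04650370)^2 = 199992.4
G_dBi = 10 * log10(199992.4) = 53.01 dBi

53.01 dBi


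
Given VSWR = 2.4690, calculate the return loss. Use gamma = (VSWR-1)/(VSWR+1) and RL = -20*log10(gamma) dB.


gamma = (2.4690 - 1) / (2.4690 + 1) = 0.4234650
RL = -20 * log10(0.4234650) = 7.464 dB

7.464 dB


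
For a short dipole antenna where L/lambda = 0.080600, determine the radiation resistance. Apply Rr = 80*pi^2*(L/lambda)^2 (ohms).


Rr = 80 * pi^2 * (0.080600)^2 = 80 * 9.869604 * 6.496360e-03 = 5.129 ohm

5.129 ohm


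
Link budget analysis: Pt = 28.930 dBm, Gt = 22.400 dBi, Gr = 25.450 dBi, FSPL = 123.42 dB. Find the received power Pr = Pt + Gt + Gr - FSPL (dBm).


Pr = 28.930 + 22.400 + 25.450 - 123.42 = -46.64 dBm

-46.64 dBm


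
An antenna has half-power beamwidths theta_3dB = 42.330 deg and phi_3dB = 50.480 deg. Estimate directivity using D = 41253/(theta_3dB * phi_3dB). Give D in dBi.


D_linear = 41253 / (42.330 * 50.480) = 19.30581
D_dBi = 10 * log10(19.30581) = 12.86 dBi

12.86 dBi


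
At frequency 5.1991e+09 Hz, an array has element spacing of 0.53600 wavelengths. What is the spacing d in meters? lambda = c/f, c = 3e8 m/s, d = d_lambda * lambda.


lambda = c / f = 3.0000e+08 / 5.1991e+09 = 0.05770229 m
d = 0.53600 * 0.05770229 = 0.03093 m

0.03093 m


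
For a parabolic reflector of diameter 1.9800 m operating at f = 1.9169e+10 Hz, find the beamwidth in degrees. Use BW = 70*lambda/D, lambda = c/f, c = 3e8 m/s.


lambda = c / f = 3.0000e+08 / 1.9169e+10 = 0.01565027 m
BW = 70 * 0.01565027 / 1.9800 = 0.5533 deg

0.5533 deg


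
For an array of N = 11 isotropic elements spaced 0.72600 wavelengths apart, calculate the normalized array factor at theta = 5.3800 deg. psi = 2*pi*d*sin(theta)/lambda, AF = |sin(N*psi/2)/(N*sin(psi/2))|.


psi = 2*pi*0.72600*sin(5.3800 deg) = 0.4276985 rad
AF = |sin(11*0.4276985/2) / (11*sin(0.4276985/2))| = 0.3041

0.3041


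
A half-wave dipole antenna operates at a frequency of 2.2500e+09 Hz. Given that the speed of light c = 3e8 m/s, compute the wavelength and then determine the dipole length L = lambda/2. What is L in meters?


lambda = c / f = 3.0000e+08 / 2.2500e+09 = 0.1333333 m
L = lambda / 2 = 0.1333333 / 2 = 0.06667 m

0.06667 m


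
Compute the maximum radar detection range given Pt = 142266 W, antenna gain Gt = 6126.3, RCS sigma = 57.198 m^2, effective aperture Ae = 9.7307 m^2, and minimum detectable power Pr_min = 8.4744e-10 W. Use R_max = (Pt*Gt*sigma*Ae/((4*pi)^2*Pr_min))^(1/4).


R^4 = 142266*6126.3*57.198*9.7307 / ((4*pi)^2 * 8.4744e-10) = 3.624897e+18
R_max = 3.624897e+18^0.25 = 43634 m

43634 m


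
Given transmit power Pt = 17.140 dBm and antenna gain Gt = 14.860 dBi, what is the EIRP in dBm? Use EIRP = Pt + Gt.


EIRP = Pt + Gt = 17.140 + 14.860 = 32.00 dBm

32.00 dBm


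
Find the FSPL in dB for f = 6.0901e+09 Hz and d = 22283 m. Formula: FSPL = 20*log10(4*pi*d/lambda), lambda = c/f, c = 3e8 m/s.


lambda = c / f = 3.0000e+08 / 6.0901e+09 = 0.04926027 m
FSPL = 20 * log10(4*pi*22283/0.04926027) = 135.1 dB

135.1 dB


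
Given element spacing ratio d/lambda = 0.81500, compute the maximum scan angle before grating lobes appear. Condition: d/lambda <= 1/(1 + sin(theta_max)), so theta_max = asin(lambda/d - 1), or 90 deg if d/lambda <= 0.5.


lambda/d - 1 = 1/0.81500 - 1 = 0.2269939
theta_max = asin(0.2269939) = 13.12 deg

13.12 deg


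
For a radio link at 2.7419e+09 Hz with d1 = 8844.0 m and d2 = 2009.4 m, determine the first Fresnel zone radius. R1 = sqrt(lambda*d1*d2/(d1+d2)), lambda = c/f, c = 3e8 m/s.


lambda = c / f = 3.0000e+08 / 2.7419e+09 = 0.1094132 m
R1 = sqrt(0.1094132 * 8844.0 * 2009.4 / (8844.0 + 2009.4)) = 13.38 m

13.38 m


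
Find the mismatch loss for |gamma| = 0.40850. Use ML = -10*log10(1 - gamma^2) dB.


ML = -10 * log10(1 - 0.40850^2) = -10 * log10(0.83312775) = 0.7929 dB

0.7929 dB


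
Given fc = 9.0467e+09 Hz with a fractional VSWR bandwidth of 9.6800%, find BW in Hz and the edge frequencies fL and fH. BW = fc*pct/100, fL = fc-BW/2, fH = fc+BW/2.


BW = 9.0467e+09 * 9.6800/100 = 8.757206e+08 Hz
fL = 9.0467e+09 - 8.757206e+08/2 = 8.609e+09 Hz
fH = 9.0467e+09 + 8.757206e+08/2 = 9.485e+09 Hz

BW=8.757e+08 Hz, fL=8.609e+09 Hz, fH=9.485e+09 Hz


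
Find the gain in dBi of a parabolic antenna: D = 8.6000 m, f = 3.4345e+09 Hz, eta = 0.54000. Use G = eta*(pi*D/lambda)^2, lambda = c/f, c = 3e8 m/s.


lambda = c / f = 3.0000e+08 / 3.4345e+09 = 0.08734896 m
G_linear = 0.54000 * (pi * 8.6000 / 0.08734896)^2 = 51662.44
G_dBi = 10 * log10(51662.44) = 47.13 dBi

47.13 dBi


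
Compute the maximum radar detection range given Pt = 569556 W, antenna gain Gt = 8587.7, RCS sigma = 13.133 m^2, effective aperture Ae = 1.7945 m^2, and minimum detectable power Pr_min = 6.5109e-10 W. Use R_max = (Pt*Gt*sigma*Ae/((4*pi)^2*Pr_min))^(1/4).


R^4 = 569556*8587.7*13.133*1.7945 / ((4*pi)^2 * 6.5109e-10) = 1.121140e+18
R_max = 1.121140e+18^0.25 = 32540 m

32540 m


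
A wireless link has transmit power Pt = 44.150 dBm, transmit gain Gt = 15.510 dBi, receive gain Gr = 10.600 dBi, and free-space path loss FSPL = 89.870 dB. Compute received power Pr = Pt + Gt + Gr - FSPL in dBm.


Pr = 44.150 + 15.510 + 10.600 - 89.870 = -19.61 dBm

-19.61 dBm


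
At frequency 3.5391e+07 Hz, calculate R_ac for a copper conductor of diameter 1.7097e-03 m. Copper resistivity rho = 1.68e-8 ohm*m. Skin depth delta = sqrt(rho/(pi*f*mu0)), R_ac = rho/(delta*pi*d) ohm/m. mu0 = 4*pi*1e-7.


delta = sqrt(1.68e-8 / (pi * 3.5391e+07 * 4*pi*1e-7)) = 1.096550e-05 m
R_ac = 1.68e-8 / (1.096550e-05 * pi * 1.7097e-03) = 0.2852 ohm/m

0.2852 ohm/m


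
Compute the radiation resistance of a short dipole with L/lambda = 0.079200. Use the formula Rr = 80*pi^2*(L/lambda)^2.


Rr = 80 * pi^2 * (0.079200)^2 = 80 * 9.869604 * 6.272640e-03 = 4.953 ohm

4.953 ohm


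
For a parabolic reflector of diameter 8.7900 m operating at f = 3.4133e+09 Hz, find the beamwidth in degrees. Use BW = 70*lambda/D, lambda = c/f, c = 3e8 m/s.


lambda = c / f = 3.0000e+08 / 3.4133e+09 = 0.08789148 m
BW = 70 * 0.08789148 / 8.7900 = 0.6999 deg

0.6999 deg


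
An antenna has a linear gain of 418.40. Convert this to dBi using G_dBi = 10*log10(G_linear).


G_dBi = 10 * log10(418.40) = 26.22 dBi

26.22 dBi


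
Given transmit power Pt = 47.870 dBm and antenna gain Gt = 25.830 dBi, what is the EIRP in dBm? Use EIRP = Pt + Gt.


EIRP = Pt + Gt = 47.870 + 25.830 = 73.70 dBm

73.70 dBm


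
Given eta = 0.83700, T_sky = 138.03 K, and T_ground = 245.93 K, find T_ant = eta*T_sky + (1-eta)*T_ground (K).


T_ant = 0.83700 * 138.03 + (1 - 0.83700) * 245.93 = 155.6 K

155.6 K


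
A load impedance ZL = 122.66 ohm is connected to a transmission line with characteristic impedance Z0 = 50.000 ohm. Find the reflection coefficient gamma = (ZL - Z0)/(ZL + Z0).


gamma = (122.66 - 50.000) / (122.66 + 50.000) = 0.4208

0.4208


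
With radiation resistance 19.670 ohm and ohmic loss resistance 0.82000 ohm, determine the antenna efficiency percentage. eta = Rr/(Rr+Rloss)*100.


eta = 19.670 / (19.670 + 0.82000) * 100 = 96.00%

96.00%


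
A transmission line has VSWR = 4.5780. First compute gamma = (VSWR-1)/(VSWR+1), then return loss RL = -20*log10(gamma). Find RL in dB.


gamma = (4.5780 - 1) / (4.5780 + 1) = 0.6414485
RL = -20 * log10(0.6414485) = 3.857 dB

3.857 dB


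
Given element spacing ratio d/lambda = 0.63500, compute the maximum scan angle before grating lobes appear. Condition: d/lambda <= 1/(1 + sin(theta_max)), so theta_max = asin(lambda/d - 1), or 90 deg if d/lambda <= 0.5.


lambda/d - 1 = 1/0.63500 - 1 = 0.5748031
theta_max = asin(0.5748031) = 35.09 deg

35.09 deg


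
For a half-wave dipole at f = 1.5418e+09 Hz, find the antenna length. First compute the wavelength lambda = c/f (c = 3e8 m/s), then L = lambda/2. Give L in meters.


lambda = c / f = 3.0000e+08 / 1.5418e+09 = 0.1945778 m
L = lambda / 2 = 0.1945778 / 2 = 0.09729 m

0.09729 m


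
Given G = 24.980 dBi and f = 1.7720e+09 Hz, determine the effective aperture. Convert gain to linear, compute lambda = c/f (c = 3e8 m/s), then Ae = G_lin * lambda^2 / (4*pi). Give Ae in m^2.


lambda = c / f = 3.0000e+08 / 1.7720e+09 = 0.1693002 m
G_linear = 10^(24.980/10) = 314.7748
Ae = G_linear * lambda^2 / (4*pi) = 314.7748 * 0.1693002^2 / (4*pi) = 0.7180 m^2

0.7180 m^2


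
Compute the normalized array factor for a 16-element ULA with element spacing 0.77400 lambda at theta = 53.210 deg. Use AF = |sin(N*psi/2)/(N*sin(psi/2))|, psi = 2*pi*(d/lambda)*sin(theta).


psi = 2*pi*0.77400*sin(53.210 deg) = 3.894614 rad
AF = |sin(16*3.894614/2) / (16*sin(3.894614/2))| = 0.01721

0.01721


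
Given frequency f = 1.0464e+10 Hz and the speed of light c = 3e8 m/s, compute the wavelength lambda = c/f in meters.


lambda = c / f = 3.0000e+08 / 1.0464e+10 = 0.02867 m

0.02867 m


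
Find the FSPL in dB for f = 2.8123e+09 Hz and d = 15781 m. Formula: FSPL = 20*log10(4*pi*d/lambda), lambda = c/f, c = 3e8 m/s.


lambda = c / f = 3.0000e+08 / 2.8123e+09 = 0.1066743 m
FSPL = 20 * log10(4*pi*15781/0.1066743) = 125.4 dB

125.4 dB


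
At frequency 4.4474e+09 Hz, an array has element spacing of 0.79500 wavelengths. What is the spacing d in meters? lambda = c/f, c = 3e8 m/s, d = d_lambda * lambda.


lambda = c / f = 3.0000e+08 / 4.4474e+09 = 0.06745514 m
d = 0.79500 * 0.06745514 = 0.05363 m

0.05363 m


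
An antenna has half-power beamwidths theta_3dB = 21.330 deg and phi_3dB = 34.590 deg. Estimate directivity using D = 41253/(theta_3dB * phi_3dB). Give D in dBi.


D_linear = 41253 / (21.330 * 34.590) = 55.91317
D_dBi = 10 * log10(55.91317) = 17.48 dBi

17.48 dBi


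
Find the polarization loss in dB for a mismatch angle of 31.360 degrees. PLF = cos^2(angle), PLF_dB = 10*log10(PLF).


PLF_linear = cos^2(31.360 deg) = 0.7291697
PLF_dB = 10 * log10(0.7291697) = -1.372 dB

-1.372 dB


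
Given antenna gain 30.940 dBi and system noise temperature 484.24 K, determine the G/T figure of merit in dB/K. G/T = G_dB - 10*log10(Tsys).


G/T = 30.940 - 10*log10(484.24) = 30.940 - 26.85061 = 4.089 dB/K

4.089 dB/K


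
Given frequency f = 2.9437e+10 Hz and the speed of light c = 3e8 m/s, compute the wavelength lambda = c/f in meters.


lambda = c / f = 3.0000e+08 / 2.9437e+10 = 0.01019 m

0.01019 m


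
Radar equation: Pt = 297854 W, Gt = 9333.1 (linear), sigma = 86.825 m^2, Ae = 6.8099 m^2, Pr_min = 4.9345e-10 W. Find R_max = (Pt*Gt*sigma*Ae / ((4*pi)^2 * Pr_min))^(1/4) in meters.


R^4 = 297854*9333.1*86.825*6.8099 / ((4*pi)^2 * 4.9345e-10) = 2.109366e+19
R_max = 2.109366e+19^0.25 = 67770 m

67770 m


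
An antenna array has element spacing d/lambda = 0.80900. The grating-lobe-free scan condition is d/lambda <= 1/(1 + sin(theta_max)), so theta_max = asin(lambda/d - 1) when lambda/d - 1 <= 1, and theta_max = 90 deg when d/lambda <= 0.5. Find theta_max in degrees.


lambda/d - 1 = 1/0.80900 - 1 = 0.2360939
theta_max = asin(0.2360939) = 13.66 deg

13.66 deg


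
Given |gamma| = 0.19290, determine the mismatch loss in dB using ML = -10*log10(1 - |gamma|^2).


ML = -10 * log10(1 - 0.19290^2) = -10 * log10(0.96278959) = 0.1647 dB

0.1647 dB


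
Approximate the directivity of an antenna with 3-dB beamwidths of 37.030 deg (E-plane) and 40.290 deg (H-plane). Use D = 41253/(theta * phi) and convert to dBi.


D_linear = 41253 / (37.030 * 40.290) = 27.65060
D_dBi = 10 * log10(27.65060) = 14.42 dBi

14.42 dBi


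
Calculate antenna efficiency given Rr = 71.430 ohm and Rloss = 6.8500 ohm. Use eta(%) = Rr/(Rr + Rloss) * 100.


eta = 71.430 / (71.430 + 6.8500) * 100 = 91.25%

91.25%


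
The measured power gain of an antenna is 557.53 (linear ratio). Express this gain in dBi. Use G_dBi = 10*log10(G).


G_dBi = 10 * log10(557.53) = 27.46 dBi

27.46 dBi


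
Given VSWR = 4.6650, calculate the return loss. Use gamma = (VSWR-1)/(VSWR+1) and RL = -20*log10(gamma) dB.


gamma = (4.6650 - 1) / (4.6650 + 1) = 0.6469550
RL = -20 * log10(0.6469550) = 3.783 dB

3.783 dB


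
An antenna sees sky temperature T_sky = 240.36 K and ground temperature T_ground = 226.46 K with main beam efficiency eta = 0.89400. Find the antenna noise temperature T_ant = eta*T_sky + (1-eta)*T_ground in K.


T_ant = 0.89400 * 240.36 + (1 - 0.89400) * 226.46 = 238.9 K

238.9 K


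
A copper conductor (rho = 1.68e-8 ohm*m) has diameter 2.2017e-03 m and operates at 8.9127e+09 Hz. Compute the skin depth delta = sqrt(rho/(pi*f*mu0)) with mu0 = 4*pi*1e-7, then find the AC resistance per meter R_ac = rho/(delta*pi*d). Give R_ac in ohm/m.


delta = sqrt(1.68e-8 / (pi * 8.9127e+09 * 4*pi*1e-7)) = 6.909874e-07 m
R_ac = 1.68e-8 / (6.909874e-07 * pi * 2.2017e-03) = 3.515 ohm/m

3.515 ohm/m


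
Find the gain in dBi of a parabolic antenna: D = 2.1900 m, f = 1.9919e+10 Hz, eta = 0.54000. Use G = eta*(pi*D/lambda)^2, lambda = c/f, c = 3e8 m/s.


lambda = c / f = 3.0000e+08 / 1.9919e+10 = 0.01506100 m
G_linear = 0.54000 * (pi * 2.1900 / 0.01506100)^2 = 112687.1
G_dBi = 10 * log10(112687.1) = 50.52 dBi

50.52 dBi


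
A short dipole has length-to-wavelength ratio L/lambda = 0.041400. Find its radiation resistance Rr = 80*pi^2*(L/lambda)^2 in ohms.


Rr = 80 * pi^2 * (0.041400)^2 = 80 * 9.869604 * 1.713960e-03 = 1.353 ohm

1.353 ohm


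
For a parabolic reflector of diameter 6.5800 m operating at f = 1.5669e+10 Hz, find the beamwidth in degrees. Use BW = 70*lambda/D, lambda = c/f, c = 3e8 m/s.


lambda = c / f = 3.0000e+08 / 1.5669e+10 = 0.01914608 m
BW = 70 * 0.01914608 / 6.5800 = 0.2037 deg

0.2037 deg


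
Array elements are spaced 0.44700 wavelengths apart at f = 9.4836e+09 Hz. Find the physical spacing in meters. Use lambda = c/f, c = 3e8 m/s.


lambda = c / f = 3.0000e+08 / 9.4836e+09 = 0.03163356 m
d = 0.44700 * 0.03163356 = 0.01414 m

0.01414 m


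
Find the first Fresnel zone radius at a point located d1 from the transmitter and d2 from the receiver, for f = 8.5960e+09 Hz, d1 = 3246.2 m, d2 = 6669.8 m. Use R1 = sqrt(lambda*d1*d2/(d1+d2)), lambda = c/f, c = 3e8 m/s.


lambda = c / f = 3.0000e+08 / 8.5960e+09 = 0.03489995 m
R1 = sqrt(0.03489995 * 3246.2 * 6669.8 / (3246.2 + 6669.8)) = 8.729 m

8.729 m


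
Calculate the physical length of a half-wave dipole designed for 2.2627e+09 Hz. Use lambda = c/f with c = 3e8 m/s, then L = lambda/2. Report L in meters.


lambda = c / f = 3.0000e+08 / 2.2627e+09 = 0.1325850 m
L = lambda / 2 = 0.1325850 / 2 = 0.06629 m

0.06629 m


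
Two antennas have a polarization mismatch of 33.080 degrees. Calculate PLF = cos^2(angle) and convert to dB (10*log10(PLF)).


PLF_linear = cos^2(33.080 deg) = 0.7020920
PLF_dB = 10 * log10(0.7020920) = -1.536 dB

-1.536 dB


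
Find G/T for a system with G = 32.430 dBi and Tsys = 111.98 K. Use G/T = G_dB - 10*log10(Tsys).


G/T = 32.430 - 10*log10(111.98) = 32.430 - 20.49140 = 11.94 dB/K

11.94 dB/K


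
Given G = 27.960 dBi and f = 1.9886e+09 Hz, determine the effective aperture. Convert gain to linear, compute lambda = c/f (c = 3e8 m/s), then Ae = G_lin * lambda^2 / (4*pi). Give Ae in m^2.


lambda = c / f = 3.0000e+08 / 1.9886e+09 = 0.1508599 m
G_linear = 10^(27.960/10) = 625.1727
Ae = G_linear * lambda^2 / (4*pi) = 625.1727 * 0.1508599^2 / (4*pi) = 1.132 m^2

1.132 m^2


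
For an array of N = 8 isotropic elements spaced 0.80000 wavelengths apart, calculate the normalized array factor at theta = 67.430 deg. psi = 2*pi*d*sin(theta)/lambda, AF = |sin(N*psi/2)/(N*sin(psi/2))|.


psi = 2*pi*0.80000*sin(67.430 deg) = 4.641571 rad
AF = |sin(8*4.641571/2) / (8*sin(4.641571/2))| = 0.04775

0.04775


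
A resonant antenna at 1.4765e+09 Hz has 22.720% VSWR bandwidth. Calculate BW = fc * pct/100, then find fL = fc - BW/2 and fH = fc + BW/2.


BW = 1.4765e+09 * 22.720/100 = 3.354608e+08 Hz
fL = 1.4765e+09 - 3.354608e+08/2 = 1.309e+09 Hz
fH = 1.4765e+09 + 3.354608e+08/2 = 1.644e+09 Hz

BW=3.355e+08 Hz, fL=1.309e+09 Hz, fH=1.644e+09 Hz


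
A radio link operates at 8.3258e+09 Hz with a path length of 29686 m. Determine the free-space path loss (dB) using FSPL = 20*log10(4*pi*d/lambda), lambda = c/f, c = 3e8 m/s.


lambda = c / f = 3.0000e+08 / 8.3258e+09 = 0.03603257 m
FSPL = 20 * log10(4*pi*29686/0.03603257) = 140.3 dB

140.3 dB


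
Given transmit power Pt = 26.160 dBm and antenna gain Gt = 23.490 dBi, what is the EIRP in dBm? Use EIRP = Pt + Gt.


EIRP = Pt + Gt = 26.160 + 23.490 = 49.65 dBm

49.65 dBm


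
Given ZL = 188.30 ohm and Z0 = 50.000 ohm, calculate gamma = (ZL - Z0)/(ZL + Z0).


gamma = (188.30 - 50.000) / (188.30 + 50.000) = 0.5804

0.5804


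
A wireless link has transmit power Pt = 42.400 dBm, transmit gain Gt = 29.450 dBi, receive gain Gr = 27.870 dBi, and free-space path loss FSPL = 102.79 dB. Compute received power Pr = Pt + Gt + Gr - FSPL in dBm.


Pr = 42.400 + 29.450 + 27.870 - 102.79 = -3.07 dBm

-3.07 dBm


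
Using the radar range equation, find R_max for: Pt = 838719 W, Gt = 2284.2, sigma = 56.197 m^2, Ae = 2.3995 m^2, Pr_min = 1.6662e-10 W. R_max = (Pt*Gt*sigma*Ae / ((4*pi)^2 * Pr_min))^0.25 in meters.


R^4 = 838719*2284.2*56.197*2.3995 / ((4*pi)^2 * 1.6662e-10) = 9.818330e+18
R_max = 9.818330e+18^0.25 = 55977 m

55977 m


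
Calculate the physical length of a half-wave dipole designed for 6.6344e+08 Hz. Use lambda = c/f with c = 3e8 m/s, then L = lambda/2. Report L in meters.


lambda = c / f = 3.0000e+08 / 6.6344e+08 = 0.4521886 m
L = lambda / 2 = 0.4521886 / 2 = 0.2261 m

0.2261 m


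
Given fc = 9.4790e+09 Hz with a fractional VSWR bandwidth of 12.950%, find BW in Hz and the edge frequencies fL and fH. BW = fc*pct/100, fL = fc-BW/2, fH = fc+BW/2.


BW = 9.4790e+09 * 12.950/100 = 1.227530e+09 Hz
fL = 9.4790e+09 - 1.227530e+09/2 = 8.865e+09 Hz
fH = 9.4790e+09 + 1.227530e+09/2 = 1.009e+10 Hz

BW=1.228e+09 Hz, fL=8.865e+09 Hz, fH=1.009e+10 Hz
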